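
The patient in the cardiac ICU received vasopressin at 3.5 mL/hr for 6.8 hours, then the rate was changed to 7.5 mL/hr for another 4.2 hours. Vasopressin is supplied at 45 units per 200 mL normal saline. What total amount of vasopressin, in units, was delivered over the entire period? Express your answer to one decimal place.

12.4 units

Concentration = 45 units ÷ 200 mL = 0.225 units/mL
Stage 1: 3.5 mL/hr × 6.8 hr = 23.8 mL → 23.8 mL × 0.225 units/mL = 5.355 units
Stage 2: 7.5 mL/hr × 4.2 hr = 31.5 mL → 31.5 mL × 0.225 units/mL = 7.0875 units
Total = 5.355 + 7.0875 = 12.4425 units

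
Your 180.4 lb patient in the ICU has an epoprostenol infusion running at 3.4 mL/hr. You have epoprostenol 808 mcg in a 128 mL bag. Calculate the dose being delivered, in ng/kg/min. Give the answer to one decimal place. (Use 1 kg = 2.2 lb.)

4.4 ng/kg/min

Weight = 180.4 lb ÷ 2.2 lb/kg = 82 kg
Concentration = 808 mcg ÷ 128 mL = 6.3125 mcg/mL = 6312.5 ng/mL
Drug rate = 3.4 mL/hr × 6312.5 ng/mL = 21462.5 ng/hr
21462.5 ng/hr ÷ 60 min/hr = 357.7083 ng/min
357.7083 ng/min ÷ 82 kg = 4.362297 ng/kg/min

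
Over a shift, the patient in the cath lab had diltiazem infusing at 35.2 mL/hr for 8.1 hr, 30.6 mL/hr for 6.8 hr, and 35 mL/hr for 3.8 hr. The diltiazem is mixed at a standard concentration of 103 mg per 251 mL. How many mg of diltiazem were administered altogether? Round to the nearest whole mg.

257 mg

Concentration = 103 mg ÷ 251 mL = 0.4103586 mg/mL
Stage 1: 35.2 mL/hr × 8.1 hr = 285.12 mL → 285.12 mL × 0.4103586 mg/mL = 117.0014 mg
Stage 2: 30.6 mL/hr × 6.8 hr = 208.08 mL → 208.08 mL × 0.4103586 mg/mL = 85.38741 mg
Stage 3: 35 mL/hr × 3.8 hr = 133 mL → 133 mL × 0.4103586 mg/mL = 54.57769 mg
Total = 117.0014 + 85.38741 + 54.57769 = 256.9665 mg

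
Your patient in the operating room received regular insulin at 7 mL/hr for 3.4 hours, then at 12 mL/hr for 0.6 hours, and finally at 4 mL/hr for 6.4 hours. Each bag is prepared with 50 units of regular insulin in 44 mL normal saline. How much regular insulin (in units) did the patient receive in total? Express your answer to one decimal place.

64.3 units

Concentration = 50 units ÷ 44 mL = 1.136364 units/mL
Stage 1: 7 mL/hr × 3.4 hr = 23.8 mL → 23.8 mL × 1.136364 units/mL = 27.04545 units
Stage 2: 12 mL/hr × 0.6 hr = 7.2 mL → 7.2 mL × 1.136364 units/mL = 8.181818 units
Stage 3: 4 mL/hr × 6.4 hr = 25.6 mL → 25.6 mL × 1.136364 units/mL = 29.09091 units
Total = 27.04545 + 8.181818 + 29.09091 = 64.31818 units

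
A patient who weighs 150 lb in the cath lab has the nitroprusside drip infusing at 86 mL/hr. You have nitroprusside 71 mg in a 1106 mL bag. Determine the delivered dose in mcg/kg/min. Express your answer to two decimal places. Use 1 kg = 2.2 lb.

Weight = 150 lb ÷ 2.2 lb/kg = 68.18182 kg
Concentration = 71 mg ÷ 1106 mL = 0.0641953 mg/mL = 64.1953 mcg/mL
Drug rate = 86 mL/hr × 64.1953 mcg/mL = 5520.796 mcg/hr
5520.796 mcg/hr ÷ 60 min/hr = 92.01326 mcg/min
92.01326 mcg/min ÷ 68.18182 kg = 1.349528 mcg/kg/min

1.35 mcg/kg/min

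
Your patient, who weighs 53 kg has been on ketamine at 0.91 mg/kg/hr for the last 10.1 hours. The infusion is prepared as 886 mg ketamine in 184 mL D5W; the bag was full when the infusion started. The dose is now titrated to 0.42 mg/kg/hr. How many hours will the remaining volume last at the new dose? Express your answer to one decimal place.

Initial rate:
Dose = 0.91 mg/kg/hr × 53 kg = 48.23 mg/hr
Concentration = 886 mg ÷ 184 mL = 4.815217 mg/mL
Rate = 48.23 mg/hr ÷ 4.815217 mg/mL = 10.01616 mL/hr
Volume infused so far = 10.01616 mL/hr × 10.1 hr = 101.1632 mL
Volume remaining = 184 − 101.1632 = 82.83676 mL
New rate:
Dose = 0.42 mg/kg/hr × 53 kg = 22.26 mg/hr
Rate = 22.26 mg/hr ÷ 4.815217 mg/mL = 4.622844 mL/hr
Time remaining = 82.83676 mL ÷ 4.622844 mL/hr = 17.919 hr

17.9 hours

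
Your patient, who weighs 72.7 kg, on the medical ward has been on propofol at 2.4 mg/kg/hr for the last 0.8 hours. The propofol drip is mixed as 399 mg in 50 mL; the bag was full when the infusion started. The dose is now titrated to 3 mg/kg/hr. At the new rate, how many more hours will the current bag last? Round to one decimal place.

Initial rate:
Dose = 2.4 mg/kg/hr × 72.7 kg = 174.48 mg/hr
Concentration = 399 mg ÷ 50 mL = 7.98 mg/mL
Rate = 174.48 mg/hr ÷ 7.98 mg/mL = 21.86466 mL/hr
Volume infused so far = 21.86466 mL/hr × 0.8 hr = 17.49173 mL
Volume remaining = 50 − 17.49173 = 32.50827 mL
New rate:
Dose = 3 mg/kg/hr × 72.7 kg = 218.1 mg/hr
Rate = 218.1 mg/hr ÷ 7.98 mg/mL = 27.33083 mL/hr
Time remaining = 32.50827 mL ÷ 27.33083 mL/hr = 1.189436 hr

1.2 hours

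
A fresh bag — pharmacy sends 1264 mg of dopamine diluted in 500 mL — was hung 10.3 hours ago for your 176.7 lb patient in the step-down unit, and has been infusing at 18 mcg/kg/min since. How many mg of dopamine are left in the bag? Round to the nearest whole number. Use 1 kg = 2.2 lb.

371 mg

Weight = 176.7 lb ÷ 2.2 lb/kg = 80.31818 kg
Dose = 18 mcg/kg/min × 80.31818 kg = 1445.727 mcg/min
1445.727 mcg/min × 60 min/hr = 86743.64 mcg/hr
Concentration = 1264 mg ÷ 500 mL = 2.528 mg/mL = 2528 mcg/mL
Rate = 86743.64 mcg/hr ÷ 2528 mcg/mL = 34.31315 mL/hr
Volume infused = 34.31315 mL/hr × 10.3 hr = 353.4254 mL
Volume remaining = 500 − 353.4254 = 146.5746 mL
Drug remaining = 146.5746 mL × 2528 mcg/mL = 370540.5 mcg = 370.5405 mg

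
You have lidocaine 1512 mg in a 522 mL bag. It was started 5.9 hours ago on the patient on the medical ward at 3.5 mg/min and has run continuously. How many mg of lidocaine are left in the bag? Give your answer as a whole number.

3.5 mg/min × 60 min/hr = 210 mg/hr
Concentration = 1512 mg ÷ 522 mL = 2.896552 mg/mL
Rate = 210 mg/hr ÷ 2.896552 mg/mL = 72.5 mL/hr
Volume infused = 72.5 mL/hr × 5.9 hr = 427.75 mL
Volume remaining = 522 − 427.75 = 94.25 mL
Drug remaining = 94.25 mL × 2.896552 mg/mL = 273 mg

273 mg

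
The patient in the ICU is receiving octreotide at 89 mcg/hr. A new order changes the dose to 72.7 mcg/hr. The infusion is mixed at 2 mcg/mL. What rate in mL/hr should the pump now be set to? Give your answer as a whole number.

36 mL/hr

Rate = 72.7 mcg/hr ÷ 2 mcg/mL = 36.35 mL/hr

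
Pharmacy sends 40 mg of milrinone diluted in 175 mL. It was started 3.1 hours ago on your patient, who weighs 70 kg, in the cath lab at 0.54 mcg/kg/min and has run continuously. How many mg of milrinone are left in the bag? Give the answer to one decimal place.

33.0 mg

Dose = 0.54 mcg/kg/min × 70 kg = 37.8 mcg/min
37.8 mcg/min × 60 min/hr = 2268 mcg/hr
Concentration = 40 mg ÷ 175 mL = 0.2285714 mg/mL = 228.5714 mcg/mL
Rate = 2268 mcg/hr ÷ 228.5714 mcg/mL = 9.9225 mL/hr
Volume infused = 9.9225 mL/hr × 3.1 hr = 30.75975 mL
Volume remaining = 175 − 30.75975 = 144.2403 mL
Drug remaining = 144.2403 mL × 228.5714 mcg/mL = 32969.2 mcg = 32.9692 mg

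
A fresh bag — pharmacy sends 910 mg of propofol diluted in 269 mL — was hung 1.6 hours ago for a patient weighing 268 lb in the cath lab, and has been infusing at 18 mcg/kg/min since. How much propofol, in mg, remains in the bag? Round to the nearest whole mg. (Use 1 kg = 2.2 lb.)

699 mg

Weight = 268 lb ÷ 2.2 lb/kg = 121.8182 kg
Dose = 18 mcg/kg/min × 121.8182 kg = 2192.727 mcg/min
2192.727 mcg/min × 60 min/hr = 131563.6 mcg/hr
Concentration = 910 mg ÷ 269 mL = 3.3829 mg/mL = 3382.9 mcg/mL
Rate = 131563.6 mcg/hr ÷ 3382.9 mcg/mL = 38.89079 mL/hr
Volume infused = 38.89079 mL/hr × 1.6 hr = 62.22526 mL
Volume remaining = 269 − 62.22526 = 206.7747 mL
Drug remaining = 206.7747 mL × 3382.9 mcg/mL = 699498.2 mcg = 699.4982 mg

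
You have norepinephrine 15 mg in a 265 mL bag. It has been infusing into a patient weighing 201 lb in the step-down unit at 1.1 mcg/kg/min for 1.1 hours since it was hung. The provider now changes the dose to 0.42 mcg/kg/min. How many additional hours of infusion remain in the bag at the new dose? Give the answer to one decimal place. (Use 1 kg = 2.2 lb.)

3.6 hours

Initial rate:
Weight = 201 lb ÷ 2.2 lb/kg = 91.36364 kg
Dose = 1.1 mcg/kg/min × 91.36364 kg = 100.5 mcg/min
100.5 mcg/min × 60 min/hr = 6030 mcg/hr
Concentration = 15 mg ÷ 265 mL = 0.05660377 mg/mL = 56.60377 mcg/mL
Rate = 6030 mcg/hr ÷ 56.60377 mcg/mL = 106.53 mL/hr
Volume infused so far = 106.53 mL/hr × 1.1 hr = 117.183 mL
Volume remaining = 265 − 117.183 = 147.817 mL
New rate:
Dose = 0.42 mcg/kg/min × 91.36364 kg = 38.37273 mcg/min
38.37273 mcg/min × 60 min/hr = 2302.364 mcg/hr
Rate = 2302.364 mcg/hr ÷ 56.60377 mcg/mL = 40.67509 mL/hr
Time remaining = 147.817 mL ÷ 40.67509 mL/hr = 3.634091 hr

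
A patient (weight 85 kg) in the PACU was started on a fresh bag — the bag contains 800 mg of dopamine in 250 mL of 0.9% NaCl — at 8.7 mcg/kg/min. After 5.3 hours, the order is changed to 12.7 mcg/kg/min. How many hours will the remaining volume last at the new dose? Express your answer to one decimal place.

8.7 hours

Initial rate:
Dose = 8.7 mcg/kg/min × 85 kg = 739.5 mcg/min
739.5 mcg/min × 60 min/hr = 44370 mcg/hr
Concentration = 800 mg ÷ 250 mL = 3.2 mg/mL = 3200 mcg/mL
Rate = 44370 mcg/hr ÷ 3200 mcg/mL = 13.86562 mL/hr
Volume infused so far = 13.86562 mL/hr × 5.3 hr = 73.48781 mL
Volume remaining = 250 − 73.48781 = 176.5122 mL
New rate:
Dose = 12.7 mcg/kg/min × 85 kg = 1079.5 mcg/min
1079.5 mcg/min × 60 min/hr = 64770 mcg/hr
Rate = 64770 mcg/hr ÷ 3200 mcg/mL = 20.24063 mL/hr
Time remaining = 176.5122 mL ÷ 20.24063 mL/hr = 8.720689 hr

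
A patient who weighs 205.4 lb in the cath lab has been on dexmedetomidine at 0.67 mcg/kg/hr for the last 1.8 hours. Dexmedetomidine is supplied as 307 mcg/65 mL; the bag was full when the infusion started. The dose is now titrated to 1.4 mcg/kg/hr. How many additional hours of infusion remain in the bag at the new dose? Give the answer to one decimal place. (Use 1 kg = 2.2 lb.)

Initial rate:
Weight = 205.4 lb ÷ 2.2 lb/kg = 93.36364 kg
Dose = 0.67 mcg/kg/hr × 93.36364 kg = 62.55364 mcg/hr
Concentration = 307 mcg ÷ 65 mL = 4.723077 mcg/mL
Rate = 62.55364 mcg/hr ÷ 4.723077 mcg/mL = 13.24426 mL/hr
Volume infused so far = 13.24426 mL/hr × 1.8 hr = 23.83966 mL
Volume remaining = 65 − 23.83966 = 41.16034 mL
New rate:
Dose = 1.4 mcg/kg/hr × 93.36364 kg = 130.7091 mcg/hr
Rate = 130.7091 mcg/hr ÷ 4.723077 mcg/mL = 27.67456 mL/hr
Time remaining = 41.16034 mL ÷ 27.67456 mL/hr = 1.487299 hr

1.5 hours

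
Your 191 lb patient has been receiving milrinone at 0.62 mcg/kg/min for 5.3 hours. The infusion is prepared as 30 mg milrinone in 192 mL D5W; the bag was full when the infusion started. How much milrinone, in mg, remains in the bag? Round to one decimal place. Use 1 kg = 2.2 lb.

Weight = 191 lb ÷ 2.2 lb/kg = 86.81818 kg
Dose = 0.62 mcg/kg/min × 86.81818 kg = 53.82727 mcg/min
53.82727 mcg/min × 60 min/hr = 3229.636 mcg/hr
Concentration = 30 mg ÷ 192 mL = 0.15625 mg/mL = 156.25 mcg/mL
Rate = 3229.636 mcg/hr ÷ 156.25 mcg/mL = 20.66967 mL/hr
Volume infused = 20.66967 mL/hr × 5.3 hr = 109.5493 mL
Volume remaining = 192 − 109.5493 = 82.45073 mL
Drug remaining = 82.45073 mL × 156.25 mcg/mL = 12882.93 mcg = 12.88293 mg

12.9 mg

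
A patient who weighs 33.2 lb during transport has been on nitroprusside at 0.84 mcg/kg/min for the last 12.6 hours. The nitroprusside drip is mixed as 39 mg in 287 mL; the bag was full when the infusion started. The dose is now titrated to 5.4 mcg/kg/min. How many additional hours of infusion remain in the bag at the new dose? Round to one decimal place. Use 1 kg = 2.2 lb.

Initial rate:
Weight = 33.2 lb ÷ 2.2 lb/kg = 15.09091 kg
Dose = 0.84 mcg/kg/min × 15.09091 kg = 12.67636 mcg/min
12.67636 mcg/min × 60 min/hr = 760.5818 mcg/hr
Concentration = 39 mg ÷ 287 mL = 0.1358885 mg/mL = 135.8885 mcg/mL
Rate = 760.5818 mcg/hr ÷ 135.8885 mcg/mL = 5.597102 mL/hr
Volume infused so far = 5.597102 mL/hr × 12.6 hr = 70.52349 mL
Volume remaining = 287 − 70.52349 = 216.4765 mL
New rate:
Dose = 5.4 mcg/kg/min × 15.09091 kg = 81.49091 mcg/min
81.49091 mcg/min × 60 min/hr = 4889.455 mcg/hr
Rate = 4889.455 mcg/hr ÷ 135.8885 mcg/mL = 35.98137 mL/hr
Time remaining = 216.4765 mL ÷ 35.98137 mL/hr = 6.01635 hr

6.0 hours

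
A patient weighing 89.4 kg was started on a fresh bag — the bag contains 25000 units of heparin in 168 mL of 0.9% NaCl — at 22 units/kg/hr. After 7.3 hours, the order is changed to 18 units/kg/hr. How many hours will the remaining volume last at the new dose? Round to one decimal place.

6.6 hours

Initial rate:
Dose = 22 units/kg/hr × 89.4 kg = 1966.8 units/hr
Concentration = 25000 units ÷ 168 mL = 148.8095 units/mL
Rate = 1966.8 units/hr ÷ 148.8095 units/mL = 13.2169 mL/hr
Volume infused so far = 13.2169 mL/hr × 7.3 hr = 96.48334 mL
Volume remaining = 168 − 96.48334 = 71.51666 mL
New rate:
Dose = 18 units/kg/hr × 89.4 kg = 1609.2 units/hr
Rate = 1609.2 units/hr ÷ 148.8095 units/mL = 10.81382 mL/hr
Time remaining = 71.51666 mL ÷ 10.81382 mL/hr = 6.613448 hr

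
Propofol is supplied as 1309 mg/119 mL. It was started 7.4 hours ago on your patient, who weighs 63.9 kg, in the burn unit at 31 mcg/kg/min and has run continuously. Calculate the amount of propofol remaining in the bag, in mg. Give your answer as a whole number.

429 mg

Dose = 31 mcg/kg/min × 63.9 kg = 1980.9 mcg/min
1980.9 mcg/min × 60 min/hr = 118854 mcg/hr
Concentration = 1309 mg ÷ 119 mL = 11 mg/mL = 11000 mcg/mL
Rate = 118854 mcg/hr ÷ 11000 mcg/mL = 10.80491 mL/hr
Volume infused = 10.80491 mL/hr × 7.4 hr = 79.95633 mL
Volume remaining = 119 − 79.95633 = 39.04367 mL
Drug remaining = 39.04367 mL × 11000 mcg/mL = 429480.4 mcg = 429.4804 mg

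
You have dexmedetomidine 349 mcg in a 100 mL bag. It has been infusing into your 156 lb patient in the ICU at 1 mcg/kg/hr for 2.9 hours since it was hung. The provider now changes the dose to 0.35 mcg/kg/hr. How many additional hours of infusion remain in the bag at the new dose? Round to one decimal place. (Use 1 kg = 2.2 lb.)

Initial rate:
Weight = 156 lb ÷ 2.2 lb/kg = 70.90909 kg
Dose = 1 mcg/kg/hr × 70.90909 kg = 70.90909 mcg/hr
Concentration = 349 mcg ÷ 100 mL = 3.49 mcg/mL
Rate = 70.90909 mcg/hr ÷ 3.49 mcg/mL = 20.31779 mL/hr
Volume infused so far = 20.31779 mL/hr × 2.9 hr = 58.92159 mL
Volume remaining = 100 − 58.92159 = 41.07841 mL
New rate:
Dose = 0.35 mcg/kg/hr × 70.90909 kg = 24.81818 mcg/hr
Rate = 24.81818 mcg/hr ÷ 3.49 mcg/mL = 7.111227 mL/hr
Time remaining = 41.07841 mL ÷ 7.111227 mL/hr = 5.776557 hr

5.8 hours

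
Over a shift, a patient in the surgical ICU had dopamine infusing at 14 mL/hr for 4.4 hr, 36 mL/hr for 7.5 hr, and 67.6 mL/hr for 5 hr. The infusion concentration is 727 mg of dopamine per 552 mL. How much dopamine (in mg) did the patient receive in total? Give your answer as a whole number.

882 mg

Concentration = 727 mg ÷ 552 mL = 1.317029 mg/mL
Stage 1: 14 mL/hr × 4.4 hr = 61.6 mL → 61.6 mL × 1.317029 mg/mL = 81.12899 mg
Stage 2: 36 mL/hr × 7.5 hr = 270 mL → 270 mL × 1.317029 mg/mL = 355.5978 mg
Stage 3: 67.6 mL/hr × 5 hr = 338 mL → 338 mL × 1.317029 mg/mL = 445.1558 mg
Total = 81.12899 + 355.5978 + 445.1558 = 881.8826 mg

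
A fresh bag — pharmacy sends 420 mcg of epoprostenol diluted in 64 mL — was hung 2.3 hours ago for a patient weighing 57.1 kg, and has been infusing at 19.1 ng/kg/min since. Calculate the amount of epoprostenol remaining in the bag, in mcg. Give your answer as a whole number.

269 mcg

Dose = 19.1 ng/kg/min × 57.1 kg = 1090.61 ng/min
1090.61 ng/min × 60 min/hr = 65436.6 ng/hr
Concentration = 420 mcg ÷ 64 mL = 6.5625 mcg/mL = 6562.5 ng/mL
Rate = 65436.6 ng/hr ÷ 6562.5 ng/mL = 9.971291 mL/hr
Volume infused = 9.971291 mL/hr × 2.3 hr = 22.93397 mL
Volume remaining = 64 − 22.93397 = 41.06603 mL
Drug remaining = 41.06603 mL × 6562.5 ng/mL = 269495.8 ng = 269.4958 mcg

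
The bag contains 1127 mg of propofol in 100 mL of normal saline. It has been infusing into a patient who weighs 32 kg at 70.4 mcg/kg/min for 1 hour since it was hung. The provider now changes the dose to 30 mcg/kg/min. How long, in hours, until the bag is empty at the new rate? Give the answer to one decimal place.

17.2 hours

Initial rate:
Dose = 70.4 mcg/kg/min × 32 kg = 2252.8 mcg/min
2252.8 mcg/min × 60 min/hr = 135168 mcg/hr
Concentration = 1127 mg ÷ 100 mL = 11.27 mg/mL = 11270 mcg/mL
Rate = 135168 mcg/hr ÷ 11270 mcg/mL = 11.99361 mL/hr
Volume infused so far = 11.99361 mL/hr × 1 hr = 11.99361 mL
Volume remaining = 100 − 11.99361 = 88.00639 mL
New rate:
Dose = 30 mcg/kg/min × 32 kg = 960 mcg/min
960 mcg/min × 60 min/hr = 57600 mcg/hr
Rate = 57600 mcg/hr ÷ 11270 mcg/mL = 5.110914 mL/hr
Time remaining = 88.00639 mL ÷ 5.110914 mL/hr = 17.21931 hr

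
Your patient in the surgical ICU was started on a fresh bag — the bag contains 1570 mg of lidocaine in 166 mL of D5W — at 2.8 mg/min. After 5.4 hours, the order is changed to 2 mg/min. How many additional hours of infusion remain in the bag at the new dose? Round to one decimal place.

5.5 hours

Initial rate:
2.8 mg/min × 60 min/hr = 168 mg/hr
Concentration = 1570 mg ÷ 166 mL = 9.457831 mg/mL
Rate = 168 mg/hr ÷ 9.457831 mg/mL = 17.76306 mL/hr
Volume infused so far = 17.76306 mL/hr × 5.4 hr = 95.92051 mL
Volume remaining = 166 − 95.92051 = 70.07949 mL
New rate:
2 mg/min × 60 min/hr = 120 mg/hr
Rate = 120 mg/hr ÷ 9.457831 mg/mL = 12.6879 mL/hr
Time remaining = 70.07949 mL ÷ 12.6879 mL/hr = 5.523333 hr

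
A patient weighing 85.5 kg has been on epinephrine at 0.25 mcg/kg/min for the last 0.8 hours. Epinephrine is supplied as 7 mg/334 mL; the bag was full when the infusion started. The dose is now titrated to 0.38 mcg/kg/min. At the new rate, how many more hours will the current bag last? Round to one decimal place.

3.1 hours

Initial rate:
Dose = 0.25 mcg/kg/min × 85.5 kg = 21.375 mcg/min
21.375 mcg/min × 60 min/hr = 1282.5 mcg/hr
Concentration = 7 mg ÷ 334 mL = 0.02095808 mg/mL = 20.95808 mcg/mL
Rate = 1282.5 mcg/hr ÷ 20.95808 mcg/mL = 61.19357 mL/hr
Volume infused so far = 61.19357 mL/hr × 0.8 hr = 48.95486 mL
Volume remaining = 334 − 48.95486 = 285.0451 mL
New rate:
Dose = 0.38 mcg/kg/min × 85.5 kg = 32.49 mcg/min
32.49 mcg/min × 60 min/hr = 1949.4 mcg/hr
Rate = 1949.4 mcg/hr ÷ 20.95808 mcg/mL = 93.01423 mL/hr
Time remaining = 285.0451 mL ÷ 93.01423 mL/hr = 3.064533 hr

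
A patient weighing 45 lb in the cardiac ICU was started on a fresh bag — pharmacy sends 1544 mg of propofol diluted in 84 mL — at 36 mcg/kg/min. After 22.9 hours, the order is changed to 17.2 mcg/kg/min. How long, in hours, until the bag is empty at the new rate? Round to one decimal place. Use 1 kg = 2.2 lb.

25.2 hours

Initial rate:
Weight = 45 lb ÷ 2.2 lb/kg = 20.45455 kg
Dose = 36 mcg/kg/min × 20.45455 kg = 736.3636 mcg/min
736.3636 mcg/min × 60 min/hr = 44181.82 mcg/hr
Concentration = 1544 mg ÷ 84 mL = 18.38095 mg/mL = 18380.95 mcg/mL
Rate = 44181.82 mcg/hr ÷ 18380.95 mcg/mL = 2.403674 mL/hr
Volume infused so far = 2.403674 mL/hr × 22.9 hr = 55.04414 mL
Volume remaining = 84 − 55.04414 = 28.95586 mL
New rate:
Dose = 17.2 mcg/kg/min × 20.45455 kg = 351.8182 mcg/min
351.8182 mcg/min × 60 min/hr = 21109.09 mcg/hr
Rate = 21109.09 mcg/hr ÷ 18380.95 mcg/mL = 1.148422 mL/hr
Time remaining = 28.95586 mL ÷ 1.148422 mL/hr = 25.21361 hr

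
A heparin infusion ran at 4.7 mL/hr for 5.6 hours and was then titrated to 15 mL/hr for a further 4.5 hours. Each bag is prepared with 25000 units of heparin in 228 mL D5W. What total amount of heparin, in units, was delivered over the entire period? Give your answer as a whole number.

10287 units

Concentration = 25000 units ÷ 228 mL = 109.6491 units/mL
Stage 1: 4.7 mL/hr × 5.6 hr = 26.32 mL → 26.32 mL × 109.6491 units/mL = 2885.965 units
Stage 2: 15 mL/hr × 4.5 hr = 67.5 mL → 67.5 mL × 109.6491 units/mL = 7401.316 units
Total = 2885.965 + 7401.316 = 10287.28 units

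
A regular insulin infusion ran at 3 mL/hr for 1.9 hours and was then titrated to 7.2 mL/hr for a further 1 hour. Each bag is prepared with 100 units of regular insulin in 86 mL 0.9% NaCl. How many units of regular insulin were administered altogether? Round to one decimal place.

Concentration = 100 units ÷ 86 mL = 1.162791 units/mL
Stage 1: 3 mL/hr × 1.9 hr = 5.7 mL → 5.7 mL × 1.162791 units/mL = 6.627907 units
Stage 2: 7.2 mL/hr × 1 hr = 7.2 mL → 7.2 mL × 1.162791 units/mL = 8.372093 units
Total = 6.627907 + 8.372093 = 15 units

15.0 units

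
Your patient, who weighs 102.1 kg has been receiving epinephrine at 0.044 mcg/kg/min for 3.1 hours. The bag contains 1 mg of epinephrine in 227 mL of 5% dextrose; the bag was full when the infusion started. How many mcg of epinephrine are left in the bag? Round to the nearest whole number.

Dose = 0.044 mcg/kg/min × 102.1 kg = 4.4924 mcg/min
4.4924 mcg/min × 60 min/hr = 269.544 mcg/hr
Concentration = 1 mg ÷ 227 mL = 0.004405286 mg/mL = 4.405286 mcg/mL
Rate = 269.544 mcg/hr ÷ 4.405286 mcg/mL = 61.18649 mL/hr
Volume infused = 61.18649 mL/hr × 3.1 hr = 189.6781 mL
Volume remaining = 227 − 189.6781 = 37.32189 mL
Drug remaining = 37.32189 mL × 4.405286 mcg/mL = 164.4136 mcg

164 mcg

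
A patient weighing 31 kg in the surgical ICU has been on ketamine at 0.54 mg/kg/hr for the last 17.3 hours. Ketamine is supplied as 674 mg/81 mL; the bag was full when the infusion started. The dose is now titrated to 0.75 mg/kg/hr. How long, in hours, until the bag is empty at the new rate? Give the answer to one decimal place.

16.5 hours

Initial rate:
Dose = 0.54 mg/kg/hr × 31 kg = 16.74 mg/hr
Concentration = 674 mg ÷ 81 mL = 8.320988 mg/mL
Rate = 16.74 mg/hr ÷ 8.320988 mg/mL = 2.01178 mL/hr
Volume infused so far = 2.01178 mL/hr × 17.3 hr = 34.8038 mL
Volume remaining = 81 − 34.8038 = 46.1962 mL
New rate:
Dose = 0.75 mg/kg/hr × 31 kg = 23.25 mg/hr
Rate = 23.25 mg/hr ÷ 8.320988 mg/mL = 2.794139 mL/hr
Time remaining = 46.1962 mL ÷ 2.794139 mL/hr = 16.53325 hr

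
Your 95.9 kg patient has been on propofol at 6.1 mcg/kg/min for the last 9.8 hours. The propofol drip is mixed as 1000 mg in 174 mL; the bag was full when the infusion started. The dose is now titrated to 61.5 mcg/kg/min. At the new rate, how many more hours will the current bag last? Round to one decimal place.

1.9 hours

Initial rate:
Dose = 6.1 mcg/kg/min × 95.9 kg = 584.99 mcg/min
584.99 mcg/min × 60 min/hr = 35099.4 mcg/hr
Concentration = 1000 mg ÷ 174 mL = 5.747126 mg/mL = 5747.126 mcg/mL
Rate = 35099.4 mcg/hr ÷ 5747.126 mcg/mL = 6.107296 mL/hr
Volume infused so far = 6.107296 mL/hr × 9.8 hr = 59.8515 mL
Volume remaining = 174 − 59.8515 = 114.1485 mL
New rate:
Dose = 61.5 mcg/kg/min × 95.9 kg = 5897.85 mcg/min
5897.85 mcg/min × 60 min/hr = 353871 mcg/hr
Rate = 353871 mcg/hr ÷ 5747.126 mcg/mL = 61.57355 mL/hr
Time remaining = 114.1485 mL ÷ 61.57355 mL/hr = 1.853856 hr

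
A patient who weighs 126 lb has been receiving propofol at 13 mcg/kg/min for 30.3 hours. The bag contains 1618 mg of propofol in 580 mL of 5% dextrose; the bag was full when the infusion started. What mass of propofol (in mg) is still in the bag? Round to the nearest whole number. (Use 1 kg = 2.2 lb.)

264 mg

Weight = 126 lb ÷ 2.2 lb/kg = 57.27273 kg
Dose = 13 mcg/kg/min × 57.27273 kg = 744.5455 mcg/min
744.5455 mcg/min × 60 min/hr = 44672.73 mcg/hr
Concentration = 1618 mg ÷ 580 mL = 2.789655 mg/mL = 2789.655 mcg/mL
Rate = 44672.73 mcg/hr ÷ 2789.655 mcg/mL = 16.01371 mL/hr
Volume infused = 16.01371 mL/hr × 30.3 hr = 485.2154 mL
Volume remaining = 580 − 485.2154 = 94.78461 mL
Drug remaining = 94.78461 mL × 2789.655 mcg/mL = 264416.4 mcg = 264.4164 mg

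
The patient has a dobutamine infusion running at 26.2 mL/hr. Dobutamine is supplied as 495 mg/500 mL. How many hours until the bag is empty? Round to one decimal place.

19.1 hours

Duration = 500 mL ÷ 26.2 mL/hr = 19.08397 hr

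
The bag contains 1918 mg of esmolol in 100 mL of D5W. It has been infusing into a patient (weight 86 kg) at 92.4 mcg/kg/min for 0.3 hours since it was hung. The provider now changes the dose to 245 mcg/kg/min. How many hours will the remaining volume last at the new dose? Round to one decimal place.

Initial rate:
Dose = 92.4 mcg/kg/min × 86 kg = 7946.4 mcg/min
7946.4 mcg/min × 60 min/hr = 476784 mcg/hr
Concentration = 1918 mg ÷ 100 mL = 19.18 mg/mL = 19180 mcg/mL
Rate = 476784 mcg/hr ÷ 19180 mcg/mL = 24.85839 mL/hr
Volume infused so far = 24.85839 mL/hr × 0.3 hr = 7.457518 mL
Volume remaining = 100 − 7.457518 = 92.54248 mL
New rate:
Dose = 245 mcg/kg/min × 86 kg = 21070 mcg/min
21070 mcg/min × 60 min/hr = 1264200 mcg/hr
Rate = 1264200 mcg/hr ÷ 19180 mcg/mL = 65.91241 mL/hr
Time remaining = 92.54248 mL ÷ 65.91241 mL/hr = 1.404022 hr

1.4 hours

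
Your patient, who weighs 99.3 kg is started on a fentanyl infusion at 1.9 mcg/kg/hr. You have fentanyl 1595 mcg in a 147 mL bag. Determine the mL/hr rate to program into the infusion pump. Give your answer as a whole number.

17 mL/hr

Dose = 1.9 mcg/kg/hr × 99.3 kg = 188.67 mcg/hr
Concentration = 1595 mcg ÷ 147 mL = 10.85034 mcg/mL
Rate = 188.67 mcg/hr ÷ 10.85034 mcg/mL = 17.38839 mL/hr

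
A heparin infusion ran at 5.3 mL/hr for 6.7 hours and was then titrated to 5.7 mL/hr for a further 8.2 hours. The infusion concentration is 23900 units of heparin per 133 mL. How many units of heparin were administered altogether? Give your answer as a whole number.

Concentration = 23900 units ÷ 133 mL = 179.6992 units/mL
Stage 1: 5.3 mL/hr × 6.7 hr = 35.51 mL → 35.51 mL × 179.6992 units/mL = 6381.12 units
Stage 2: 5.7 mL/hr × 8.2 hr = 46.74 mL → 46.74 mL × 179.6992 units/mL = 8399.143 units
Total = 6381.12 + 8399.143 = 14780.26 units

14780 units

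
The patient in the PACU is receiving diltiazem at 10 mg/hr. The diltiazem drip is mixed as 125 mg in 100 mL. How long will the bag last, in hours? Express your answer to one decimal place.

Concentration = 125 mg ÷ 100 mL = 1.25 mg/mL
Rate = 10 mg/hr ÷ 1.25 mg/mL = 8 mL/hr
Duration = 100 mL ÷ 8 mL/hr = 12.5 hr

12.5 hours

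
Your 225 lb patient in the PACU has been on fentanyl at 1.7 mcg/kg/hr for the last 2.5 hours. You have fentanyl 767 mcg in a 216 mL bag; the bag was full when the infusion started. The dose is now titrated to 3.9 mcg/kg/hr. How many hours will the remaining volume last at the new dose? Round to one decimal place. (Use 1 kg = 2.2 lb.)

Initial rate:
Weight = 225 lb ÷ 2.2 lb/kg = 102.2727 kg
Dose = 1.7 mcg/kg/hr × 102.2727 kg = 173.8636 mcg/hr
Concentration = 767 mcg ÷ 216 mL = 3.550926 mcg/mL
Rate = 173.8636 mcg/hr ÷ 3.550926 mcg/mL = 48.9629 mL/hr
Volume infused so far = 48.9629 mL/hr × 2.5 hr = 122.4073 mL
Volume remaining = 216 − 122.4073 = 93.59275 mL
New rate:
Dose = 3.9 mcg/kg/hr × 102.2727 kg = 398.8636 mcg/hr
Rate = 398.8636 mcg/hr ÷ 3.550926 mcg/mL = 112.3267 mL/hr
Time remaining = 93.59275 mL ÷ 112.3267 mL/hr = 0.8332194 hr

0.8 hours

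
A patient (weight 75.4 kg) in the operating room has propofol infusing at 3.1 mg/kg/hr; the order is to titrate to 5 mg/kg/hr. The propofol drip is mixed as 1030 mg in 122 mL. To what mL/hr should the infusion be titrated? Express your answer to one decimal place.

44.7 mL/hr

Dose = 5 mg/kg/hr × 75.4 kg = 377 mg/hr
Concentration = 1030 mg ÷ 122 mL = 8.442623 mg/mL
Rate = 377 mg/hr ÷ 8.442623 mg/mL = 44.65437 mL/hr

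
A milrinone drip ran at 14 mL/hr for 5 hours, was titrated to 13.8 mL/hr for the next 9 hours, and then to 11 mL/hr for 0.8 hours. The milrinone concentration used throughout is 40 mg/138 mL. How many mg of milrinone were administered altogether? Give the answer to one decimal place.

Concentration = 40 mg ÷ 138 mL = 0.2898551 mg/mL
Stage 1: 14 mL/hr × 5 hr = 70 mL → 70 mL × 0.2898551 mg/mL = 20.28986 mg
Stage 2: 13.8 mL/hr × 9 hr = 124.2 mL → 124.2 mL × 0.2898551 mg/mL = 36 mg
Stage 3: 11 mL/hr × 0.8 hr = 8.8 mL → 8.8 mL × 0.2898551 mg/mL = 2.550725 mg
Total = 20.28986 + 36 + 2.550725 = 58.84058 mg

58.8 mg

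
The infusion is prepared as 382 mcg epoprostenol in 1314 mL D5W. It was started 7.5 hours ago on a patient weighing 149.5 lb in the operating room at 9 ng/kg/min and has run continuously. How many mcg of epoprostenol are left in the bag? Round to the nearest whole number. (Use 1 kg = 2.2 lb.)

107 mcg

Weight = 149.5 lb ÷ 2.2 lb/kg = 67.95455 kg
Dose = 9 ng/kg/min × 67.95455 kg = 611.5909 ng/min
611.5909 ng/min × 60 min/hr = 36695.45 ng/hr
Concentration = 382 mcg ÷ 1314 mL = 0.2907154 mcg/mL = 290.7154 ng/mL
Rate = 36695.45 ng/hr ÷ 290.7154 ng/mL = 126.2247 mL/hr
Volume infused = 126.2247 mL/hr × 7.5 hr = 946.6851 mL
Volume remaining = 1314 − 946.6851 = 367.3149 mL
Drug remaining = 367.3149 mL × 290.7154 ng/mL = 106784.1 ng = 106.7841 mcg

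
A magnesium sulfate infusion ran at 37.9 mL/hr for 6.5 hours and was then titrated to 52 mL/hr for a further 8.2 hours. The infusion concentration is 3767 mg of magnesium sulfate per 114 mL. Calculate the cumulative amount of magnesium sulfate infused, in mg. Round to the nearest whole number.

22230 mg

Concentration = 3767 mg ÷ 114 mL = 33.04386 mg/mL
Stage 1: 37.9 mL/hr × 6.5 hr = 246.35 mL → 246.35 mL × 33.04386 mg/mL = 8140.355 mg
Stage 2: 52 mL/hr × 8.2 hr = 426.4 mL → 426.4 mL × 33.04386 mg/mL = 14089.9 mg
Total = 8140.355 + 14089.9 = 22230.26 mg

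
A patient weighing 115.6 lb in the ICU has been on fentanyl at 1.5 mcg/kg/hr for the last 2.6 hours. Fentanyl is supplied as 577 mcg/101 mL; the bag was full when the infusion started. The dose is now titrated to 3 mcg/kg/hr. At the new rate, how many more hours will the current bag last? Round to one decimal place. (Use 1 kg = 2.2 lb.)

2.4 hours

Initial rate:
Weight = 115.6 lb ÷ 2.2 lb/kg = 52.54545 kg
Dose = 1.5 mcg/kg/hr × 52.54545 kg = 78.81818 mcg/hr
Concentration = 577 mcg ÷ 101 mL = 5.712871 mcg/mL
Rate = 78.81818 mcg/hr ÷ 5.712871 mcg/mL = 13.7966 mL/hr
Volume infused so far = 13.7966 mL/hr × 2.6 hr = 35.87115 mL
Volume remaining = 101 − 35.87115 = 65.12885 mL
New rate:
Dose = 3 mcg/kg/hr × 52.54545 kg = 157.6364 mcg/hr
Rate = 157.6364 mcg/hr ÷ 5.712871 mcg/mL = 27.59319 mL/hr
Time remaining = 65.12885 mL ÷ 27.59319 mL/hr = 2.360323 hr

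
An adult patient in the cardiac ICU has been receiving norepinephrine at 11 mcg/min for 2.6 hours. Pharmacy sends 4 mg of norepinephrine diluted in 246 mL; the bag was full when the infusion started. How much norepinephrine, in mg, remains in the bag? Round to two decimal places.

11 mcg/min × 60 min/hr = 660 mcg/hr
Concentration = 4 mg ÷ 246 mL = 0.01626016 mg/mL = 16.26016 mcg/mL
Rate = 660 mcg/hr ÷ 16.26016 mcg/mL = 40.59 mL/hr
Volume infused = 40.59 mL/hr × 2.6 hr = 105.534 mL
Volume remaining = 246 − 105.534 = 140.466 mL
Drug remaining = 140.466 mL × 16.26016 mcg/mL = 2284 mcg = 2.284 mg

2.28 mg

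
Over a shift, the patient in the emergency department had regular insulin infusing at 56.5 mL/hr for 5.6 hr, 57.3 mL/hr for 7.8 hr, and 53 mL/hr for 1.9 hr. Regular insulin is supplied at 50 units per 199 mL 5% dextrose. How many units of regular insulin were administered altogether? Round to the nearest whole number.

217 units

Concentration = 50 units ÷ 199 mL = 0.2512563 units/mL
Stage 1: 56.5 mL/hr × 5.6 hr = 316.4 mL → 316.4 mL × 0.2512563 units/mL = 79.49749 units
Stage 2: 57.3 mL/hr × 7.8 hr = 446.94 mL → 446.94 mL × 0.2512563 units/mL = 112.2965 units
Stage 3: 53 mL/hr × 1.9 hr = 100.7 mL → 100.7 mL × 0.2512563 units/mL = 25.30151 units
Total = 79.49749 + 112.2965 + 25.30151 = 217.0955 units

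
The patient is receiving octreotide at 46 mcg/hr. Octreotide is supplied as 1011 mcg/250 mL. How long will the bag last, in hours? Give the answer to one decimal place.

22.0 hours

Concentration = 1011 mcg ÷ 250 mL = 4.044 mcg/mL
Rate = 46 mcg/hr ÷ 4.044 mcg/mL = 11.37488 mL/hr
Duration = 250 mL ÷ 11.37488 mL/hr = 21.97826 hr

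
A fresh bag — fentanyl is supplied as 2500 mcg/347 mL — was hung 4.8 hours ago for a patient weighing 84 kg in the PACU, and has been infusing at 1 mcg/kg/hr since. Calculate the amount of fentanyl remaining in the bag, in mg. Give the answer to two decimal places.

Dose = 1 mcg/kg/hr × 84 kg = 84 mcg/hr
Concentration = 2500 mcg ÷ 347 mL = 7.204611 mcg/mL
Rate = 84 mcg/hr ÷ 7.204611 mcg/mL = 11.6592 mL/hr
Volume infused = 11.6592 mL/hr × 4.8 hr = 55.96416 mL
Volume remaining = 347 − 55.96416 = 291.0358 mL
Drug remaining = 291.0358 mL × 7.204611 mcg/mL = 2096.8 mcg = 2.0968 mg

2.10 mg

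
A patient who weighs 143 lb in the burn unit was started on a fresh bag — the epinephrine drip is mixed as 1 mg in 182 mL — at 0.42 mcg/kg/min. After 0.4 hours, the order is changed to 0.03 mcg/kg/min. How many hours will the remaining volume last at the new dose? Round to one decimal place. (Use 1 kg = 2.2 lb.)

Initial rate:
Weight = 143 lb ÷ 2.2 lb/kg = 65 kg
Dose = 0.42 mcg/kg/min × 65 kg = 27.3 mcg/min
27.3 mcg/min × 60 min/hr = 1638 mcg/hr
Concentration = 1 mg ÷ 182 mL = 0.005494505 mg/mL = 5.494505 mcg/mL
Rate = 1638 mcg/hr ÷ 5.494505 mcg/mL = 298.116 mL/hr
Volume infused so far = 298.116 mL/hr × 0.4 hr = 119.2464 mL
Volume remaining = 182 − 119.2464 = 62.7536 mL
New rate:
Dose = 0.03 mcg/kg/min × 65 kg = 1.95 mcg/min
1.95 mcg/min × 60 min/hr = 117 mcg/hr
Rate = 117 mcg/hr ÷ 5.494505 mcg/mL = 21.294 mL/hr
Time remaining = 62.7536 mL ÷ 21.294 mL/hr = 2.947009 hr

2.9 hours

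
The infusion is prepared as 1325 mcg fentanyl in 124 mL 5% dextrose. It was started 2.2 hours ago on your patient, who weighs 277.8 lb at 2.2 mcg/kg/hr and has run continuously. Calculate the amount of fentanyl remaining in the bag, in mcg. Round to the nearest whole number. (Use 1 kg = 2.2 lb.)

Weight = 277.8 lb ÷ 2.2 lb/kg = 126.2727 kg
Dose = 2.2 mcg/kg/hr × 126.2727 kg = 277.8 mcg/hr
Concentration = 1325 mcg ÷ 124 mL = 10.68548 mcg/mL
Rate = 277.8 mcg/hr ÷ 10.68548 mcg/mL = 25.99789 mL/hr
Volume infused = 25.99789 mL/hr × 2.2 hr = 57.19535 mL
Volume remaining = 124 − 57.19535 = 66.80465 mL
Drug remaining = 66.80465 mL × 10.68548 mcg/mL = 713.84 mcg

714 mcg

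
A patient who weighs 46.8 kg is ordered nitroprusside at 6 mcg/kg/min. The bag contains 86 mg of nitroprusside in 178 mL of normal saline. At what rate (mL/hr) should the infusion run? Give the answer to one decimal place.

Dose = 6 mcg/kg/min × 46.8 kg = 280.8 mcg/min
280.8 mcg/min × 60 min/hr = 16848 mcg/hr
Concentration = 86 mg ÷ 178 mL = 0.4831461 mg/mL = 483.1461 mcg/mL
Rate = 16848 mcg/hr ÷ 483.1461 mcg/mL = 34.87144 mL/hr

34.9 mL/hr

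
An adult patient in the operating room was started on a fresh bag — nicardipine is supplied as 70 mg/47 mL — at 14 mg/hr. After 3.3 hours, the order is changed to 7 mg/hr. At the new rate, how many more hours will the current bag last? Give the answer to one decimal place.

3.4 hours

Initial rate:
Concentration = 70 mg ÷ 47 mL = 1.489362 mg/mL
Rate = 14 mg/hr ÷ 1.489362 mg/mL = 9.4 mL/hr
Volume infused so far = 9.4 mL/hr × 3.3 hr = 31.02 mL
Volume remaining = 47 − 31.02 = 15.98 mL
New rate:
Rate = 7 mg/hr ÷ 1.489362 mg/mL = 4.7 mL/hr
Time remaining = 15.98 mL ÷ 4.7 mL/hr = 3.4 hr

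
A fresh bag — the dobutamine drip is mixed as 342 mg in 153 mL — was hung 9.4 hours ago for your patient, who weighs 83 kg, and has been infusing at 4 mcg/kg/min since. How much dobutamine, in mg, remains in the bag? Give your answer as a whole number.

Dose = 4 mcg/kg/min × 83 kg = 332 mcg/min
332 mcg/min × 60 min/hr = 19920 mcg/hr
Concentration = 342 mg ÷ 153 mL = 2.235294 mg/mL = 2235.294 mcg/mL
Rate = 19920 mcg/hr ÷ 2235.294 mcg/mL = 8.911579 mL/hr
Volume infused = 8.911579 mL/hr × 9.4 hr = 83.76884 mL
Volume remaining = 153 − 83.76884 = 69.23116 mL
Drug remaining = 69.23116 mL × 2235.294 mcg/mL = 154752 mcg = 154.752 mg

155 mg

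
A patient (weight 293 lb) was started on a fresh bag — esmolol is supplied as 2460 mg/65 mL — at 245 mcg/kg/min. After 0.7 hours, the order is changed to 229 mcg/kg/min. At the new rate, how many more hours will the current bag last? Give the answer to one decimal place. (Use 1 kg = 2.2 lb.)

Initial rate:
Weight = 293 lb ÷ 2.2 lb/kg = 133.1818 kg
Dose = 245 mcg/kg/min × 133.1818 kg = 32629.55 mcg/min
32629.55 mcg/min × 60 min/hr = 1957773 mcg/hr
Concentration = 2460 mg ÷ 65 mL = 37.84615 mg/mL = 37846.15 mcg/mL
Rate = 1957773 mcg/hr ÷ 37846.15 mcg/mL = 51.72977 mL/hr
Volume infused so far = 51.72977 mL/hr × 0.7 hr = 36.21084 mL
Volume remaining = 65 − 36.21084 = 28.78916 mL
New rate:
Dose = 229 mcg/kg/min × 133.1818 kg = 30498.64 mcg/min
30498.64 mcg/min × 60 min/hr = 1829918 mcg/hr
Rate = 1829918 mcg/hr ÷ 37846.15 mcg/mL = 48.3515 mL/hr
Time remaining = 28.78916 mL ÷ 48.3515 mL/hr = 0.5954141 hr

0.6 hours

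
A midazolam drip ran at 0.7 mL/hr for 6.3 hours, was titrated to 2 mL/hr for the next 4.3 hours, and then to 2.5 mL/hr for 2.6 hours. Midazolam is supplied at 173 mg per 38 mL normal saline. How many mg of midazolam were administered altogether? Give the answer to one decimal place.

88.8 mg

Concentration = 173 mg ÷ 38 mL = 4.552632 mg/mL
Stage 1: 0.7 mL/hr × 6.3 hr = 4.41 mL → 4.41 mL × 4.552632 mg/mL = 20.07711 mg
Stage 2: 2 mL/hr × 4.3 hr = 8.6 mL → 8.6 mL × 4.552632 mg/mL = 39.15263 mg
Stage 3: 2.5 mL/hr × 2.6 hr = 6.5 mL → 6.5 mL × 4.552632 mg/mL = 29.59211 mg
Total = 20.07711 + 39.15263 + 29.59211 = 88.82184 mg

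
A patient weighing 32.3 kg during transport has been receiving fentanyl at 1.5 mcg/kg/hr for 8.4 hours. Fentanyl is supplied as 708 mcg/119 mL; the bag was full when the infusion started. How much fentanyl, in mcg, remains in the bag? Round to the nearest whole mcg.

Dose = 1.5 mcg/kg/hr × 32.3 kg = 48.45 mcg/hr
Concentration = 708 mcg ÷ 119 mL = 5.94958 mcg/mL
Rate = 48.45 mcg/hr ÷ 5.94958 mcg/mL = 8.143432 mL/hr
Volume infused = 8.143432 mL/hr × 8.4 hr = 68.40483 mL
Volume remaining = 119 − 68.40483 = 50.59517 mL
Drug remaining = 50.59517 mL × 5.94958 mcg/mL = 301.02 mcg

301 mcg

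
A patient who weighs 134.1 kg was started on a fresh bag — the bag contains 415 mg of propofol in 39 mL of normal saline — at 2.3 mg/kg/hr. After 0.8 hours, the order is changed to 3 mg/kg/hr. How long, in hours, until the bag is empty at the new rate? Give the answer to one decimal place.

Initial rate:
Dose = 2.3 mg/kg/hr × 134.1 kg = 308.43 mg/hr
Concentration = 415 mg ÷ 39 mL = 10.64103 mg/mL
Rate = 308.43 mg/hr ÷ 10.64103 mg/mL = 28.98499 mL/hr
Volume infused so far = 28.98499 mL/hr × 0.8 hr = 23.18799 mL
Volume remaining = 39 − 23.18799 = 15.81201 mL
New rate:
Dose = 3 mg/kg/hr × 134.1 kg = 402.3 mg/hr
Rate = 402.3 mg/hr ÷ 10.64103 mg/mL = 37.80651 mL/hr
Time remaining = 15.81201 mL ÷ 37.80651 mL/hr = 0.4182351 hr

0.4 hours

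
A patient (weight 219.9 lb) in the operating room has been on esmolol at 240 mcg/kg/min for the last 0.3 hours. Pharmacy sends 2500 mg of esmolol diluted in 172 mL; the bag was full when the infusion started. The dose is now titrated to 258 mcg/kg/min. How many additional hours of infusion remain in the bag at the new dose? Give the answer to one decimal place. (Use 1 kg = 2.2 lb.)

1.3 hours

Initial rate:
Weight = 219.9 lb ÷ 2.2 lb/kg = 99.95455 kg
Dose = 240 mcg/kg/min × 99.95455 kg = 23989.09 mcg/min
23989.09 mcg/min × 60 min/hr = 1439345 mcg/hr
Concentration = 2500 mg ÷ 172 mL = 14.53488 mg/mL = 14534.88 mcg/mL
Rate = 1439345 mcg/hr ÷ 14534.88 mcg/mL = 99.02697 mL/hr
Volume infused so far = 99.02697 mL/hr × 0.3 hr = 29.70809 mL
Volume remaining = 172 − 29.70809 = 142.2919 mL
New rate:
Dose = 258 mcg/kg/min × 99.95455 kg = 25788.27 mcg/min
25788.27 mcg/min × 60 min/hr = 1547296 mcg/hr
Rate = 1547296 mcg/hr ÷ 14534.88 mcg/mL = 106.454 mL/hr
Time remaining = 142.2919 mL ÷ 106.454 mL/hr = 1.336652 hr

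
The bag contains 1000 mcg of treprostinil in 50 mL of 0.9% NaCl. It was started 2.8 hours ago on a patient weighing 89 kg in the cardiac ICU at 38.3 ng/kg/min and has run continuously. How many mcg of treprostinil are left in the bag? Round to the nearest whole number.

427 mcg

Dose = 38.3 ng/kg/min × 89 kg = 3408.7 ng/min
3408.7 ng/min × 60 min/hr = 204522 ng/hr
Concentration = 1000 mcg ÷ 50 mL = 20 mcg/mL = 20000 ng/mL
Rate = 204522 ng/hr ÷ 20000 ng/mL = 10.2261 mL/hr
Volume infused = 10.2261 mL/hr × 2.8 hr = 28.63308 mL
Volume remaining = 50 − 28.63308 = 21.36692 mL
Drug remaining = 21.36692 mL × 20000 ng/mL = 427338.4 ng = 427.3384 mcg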